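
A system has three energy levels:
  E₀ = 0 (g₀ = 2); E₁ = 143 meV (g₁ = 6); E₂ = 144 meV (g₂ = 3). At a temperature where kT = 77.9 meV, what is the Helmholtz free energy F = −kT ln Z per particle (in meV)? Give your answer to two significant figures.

Eᵢ/kT = 0, 1.836, 1.849.
Z = Σ gᵢe^(−Eᵢ/kT) = 2·e^(−0) + 6·e^(−1.836) + 3·e^(−1.849) = 2.000 + 0.9567 + 0.4722 = 3.429.
F = −kT ln Z = −77.9 × ln(3.429) = −77.9 × 1.232 = -96 meV.

-96 meV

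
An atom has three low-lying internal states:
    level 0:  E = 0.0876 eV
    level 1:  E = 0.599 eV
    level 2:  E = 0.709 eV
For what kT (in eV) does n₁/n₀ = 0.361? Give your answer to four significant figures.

n₁/n₀ = exp[−(E₁−E₀)/kT] = 0.361.
⇒ (E₁−E₀)/kT = ln(1/0.361) = ln(2.77008) = 1.01888.
kT = 0.5114 eV / 1.01888 = 0.5019 eV.

0.5019 eV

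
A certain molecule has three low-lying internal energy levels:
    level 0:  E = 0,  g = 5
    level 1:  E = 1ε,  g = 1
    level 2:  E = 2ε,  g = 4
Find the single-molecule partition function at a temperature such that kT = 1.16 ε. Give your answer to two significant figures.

Eᵢ/kT = 0, 0.8621, 1.724.
Z = Σ gᵢe^(−Eᵢ/kT) = 5·e^(−0) + 1·e^(−0.8621) + 4·e^(−1.724) = 5.000 + 0.4223 + 0.7134 = 6.136.

Z = 6.1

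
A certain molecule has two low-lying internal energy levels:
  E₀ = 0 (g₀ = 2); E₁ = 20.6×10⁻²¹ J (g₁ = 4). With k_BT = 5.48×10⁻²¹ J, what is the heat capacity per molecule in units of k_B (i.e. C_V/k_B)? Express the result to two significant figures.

Eᵢ/kT = 0, 3.759.
Z = Σ gᵢe^(−Eᵢ/kT) = 2·e^(−0) + 4·e^(−3.759) = 2.000 + 0.09323 = 2.093.
⟨E⟩ = 0.9176, ⟨E²⟩ = 18.90.
C_V/k_B = (⟨E²⟩ − ⟨E⟩²)/(kT)² = (18.90 − 0.8420)/30.03 = 0.60.

0.60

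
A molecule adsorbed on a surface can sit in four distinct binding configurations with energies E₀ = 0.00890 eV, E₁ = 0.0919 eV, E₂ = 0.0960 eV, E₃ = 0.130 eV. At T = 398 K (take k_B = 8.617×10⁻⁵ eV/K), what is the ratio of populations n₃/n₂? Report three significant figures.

k_BT = 8.617×10⁻⁵ × 398 K = 0.034296 eV.
n₃/n₂ = exp[−(E₃−E₂)/kT] = exp(−(0.0340 eV)/(0.034296 eV)) = exp(-0.99137) = 0.371.

0.371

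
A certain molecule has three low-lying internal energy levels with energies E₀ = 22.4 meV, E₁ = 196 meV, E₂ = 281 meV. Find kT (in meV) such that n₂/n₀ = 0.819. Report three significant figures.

n₂/n₀ = exp[−(E₂−E₀)/kT] = 0.819.
⇒ (E₂−E₀)/kT = ln(1/0.819) = ln(1.2210) = 0.19967.
kT = 258.6 meV / 0.19967 = 1300 meV.

1300 meV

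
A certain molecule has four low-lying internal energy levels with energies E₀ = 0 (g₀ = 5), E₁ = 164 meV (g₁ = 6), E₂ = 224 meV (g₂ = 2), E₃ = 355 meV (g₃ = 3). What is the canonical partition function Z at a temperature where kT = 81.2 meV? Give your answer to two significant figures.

Z = 6.0

Eᵢ/kT = 0, 2.020, 2.759, 4.372.
Z = Σ gᵢe^(−Eᵢ/kT) = 5·e^(−0) + 6·e^(−2.020) + 2·e^(−2.759) + 3·e^(−4.372) = 5.000 + 0.7959 + 0.1267 + 0.03788 = 5.960.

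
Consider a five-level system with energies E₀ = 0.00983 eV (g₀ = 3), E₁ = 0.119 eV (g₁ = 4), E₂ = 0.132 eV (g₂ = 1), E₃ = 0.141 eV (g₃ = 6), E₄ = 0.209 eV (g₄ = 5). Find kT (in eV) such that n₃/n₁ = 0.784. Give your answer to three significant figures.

n₃/n₁ = (g₃/g₁) exp[−(E₃−E₁)/kT] = 0.784.
⇒ (E₃−E₁)/kT = ln((6/4)/0.784) = ln(1.9133) = 0.64883.
kT = 0.022 eV / 0.64883 = 0.0339 eV.

0.0339 eV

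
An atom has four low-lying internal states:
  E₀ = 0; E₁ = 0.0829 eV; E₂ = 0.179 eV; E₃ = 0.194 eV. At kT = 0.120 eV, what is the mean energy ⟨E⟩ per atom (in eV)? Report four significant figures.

0.06252 eV

Eᵢ/kT = 0, 0.690833, 1.49167, 1.61667.
Z = Σ e^(−Eᵢ/kT) = e^(−0) + e^(−0.690833) + e^(−1.49167) + e^(−1.61667) = 1.00000 + 0.501158 + 0.224997 + 0.198559 = 1.92471.
⟨E⟩ = Σ Eᵢ e^(−Eᵢ/kT) / Z = (0·1.00000 + 0.0829·0.501158 + 0.179·0.224997 + 0.194·0.198559) / 1.92471 = 0.06252 eV.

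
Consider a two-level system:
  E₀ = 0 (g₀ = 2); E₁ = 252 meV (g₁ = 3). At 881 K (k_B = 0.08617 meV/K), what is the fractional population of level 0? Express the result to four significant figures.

k_BT = 0.08617 × 881 K = 75.9158 meV.
Eᵢ/kT = 0, 3.31947.
Z = Σ gᵢe^(−Eᵢ/kT) = 2·e^(−0) + 3·e^(−3.31947) = 2.00000 + 0.108516 = 2.10852.
P₀ = g₀ e^(−E₀/kT) / Z = 2.00000/2.10852 = 0.9485.

0.9485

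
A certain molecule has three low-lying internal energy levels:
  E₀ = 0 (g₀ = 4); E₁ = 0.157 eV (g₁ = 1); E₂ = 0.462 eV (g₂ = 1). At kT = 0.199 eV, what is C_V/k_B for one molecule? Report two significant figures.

0.16

Eᵢ/kT = 0, 0.7889, 2.322.
Z = Σ gᵢe^(−Eᵢ/kT) = 4·e^(−0) + 1·e^(−0.7889) + 1·e^(−2.322) = 4.000 + 0.4543 + 0.09808 = 4.552.
⟨E⟩ = 0.02562 eV, ⟨E²⟩ = 0.007059 eV².
C_V/k_B = (⟨E²⟩ − ⟨E⟩²)/(kT)² = (0.007059 − 0.0006564)/0.03960 = 0.16.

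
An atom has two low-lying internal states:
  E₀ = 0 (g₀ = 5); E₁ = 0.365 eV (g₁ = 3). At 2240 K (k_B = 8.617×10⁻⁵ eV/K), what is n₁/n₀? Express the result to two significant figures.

0.091

k_BT = 8.617×10⁻⁵ × 2240 K = 0.1930 eV.
n₁/n₀ = (g₁/g₀) exp[−(E₁−E₀)/kT] = (3/5) × exp(−(0.365 eV)/(0.1930 eV)) = (3/5) × exp(-1.891) = 0.091.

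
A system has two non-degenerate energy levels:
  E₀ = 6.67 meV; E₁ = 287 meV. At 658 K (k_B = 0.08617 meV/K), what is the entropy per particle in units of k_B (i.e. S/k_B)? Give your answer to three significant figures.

k_BT = 0.08617 × 658 K = 56.700 meV.
Eᵢ/kT = 0.11764, 5.0617.
Z = Σ e^(−Eᵢ/kT) = e^(−0.11764) + e^(−5.0617) = 0.88902 + 0.0063348 = 0.89535.
⟨E⟩ = Σ EᵢPᵢ = 8.6534 meV.
S/k_B = ln Z + ⟨E⟩/kT = ln(0.89535) + 8.6534/56.700 = -0.11054 + 0.15262 = 0.0421.

0.0421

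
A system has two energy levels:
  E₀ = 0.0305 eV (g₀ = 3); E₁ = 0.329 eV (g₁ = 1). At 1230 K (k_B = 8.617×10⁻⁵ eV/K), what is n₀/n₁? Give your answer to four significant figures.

k_BT = 8.617×10⁻⁵ × 1230 K = 0.105989 eV.
n₀/n₁ = (g₀/g₁) exp[−(E₀−E₁)/kT] = (3/1) × exp(−(-0.2985 eV)/(0.105989 eV)) = (3/1) × exp(2.81633) = 50.15.

50.15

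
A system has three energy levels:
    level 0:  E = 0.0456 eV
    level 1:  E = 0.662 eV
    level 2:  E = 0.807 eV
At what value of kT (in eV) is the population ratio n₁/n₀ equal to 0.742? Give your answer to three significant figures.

2.07 eV

n₁/n₀ = exp[−(E₁−E₀)/kT] = 0.742.
⇒ (E₁−E₀)/kT = ln(1/0.742) = ln(1.3477) = 0.29840.
kT = 0.6164 eV / 0.29840 = 2.07 eV.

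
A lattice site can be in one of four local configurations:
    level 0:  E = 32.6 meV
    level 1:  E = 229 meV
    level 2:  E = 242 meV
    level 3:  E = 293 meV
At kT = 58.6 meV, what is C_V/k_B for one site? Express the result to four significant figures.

0.8523

Eᵢ/kT = 0.556314, 3.90785, 4.12969, 5.00000.
Z = Σ e^(−Eᵢ/kT) = e^(−0.556314) + e^(−3.90785) + e^(−4.12969) + e^(−5.00000) = 0.573318 + 0.0200836 + 0.0160879 + 0.00673795 = 0.616227.
⟨E⟩ = 47.3150 meV, ⟨E²⟩ = 5165.50 meV².
C_V/k_B = (⟨E²⟩ − ⟨E⟩²)/(kT)² = (5165.50 − 2238.71)/3433.96 = 0.8523.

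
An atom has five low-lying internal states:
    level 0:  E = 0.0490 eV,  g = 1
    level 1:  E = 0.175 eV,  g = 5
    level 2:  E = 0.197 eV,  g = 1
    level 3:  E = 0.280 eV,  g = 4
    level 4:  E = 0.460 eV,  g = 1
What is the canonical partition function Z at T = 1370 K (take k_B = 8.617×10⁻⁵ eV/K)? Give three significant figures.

Z = 2.38

k_BT = 8.617×10⁻⁵ × 1370 K = 0.11805 eV.
Eᵢ/kT = 0.41508, 1.4824, 1.6688, 2.3719, 3.8967.
Z = Σ gᵢe^(−Eᵢ/kT) = 1·e^(−0.41508) + 5·e^(−1.4824) + 1·e^(−1.6688) + 4·e^(−2.3719) + 1·e^(−3.8967) = 0.66029 + 1.1355 + 0.18847 + 0.37321 + 0.020309 = 2.3778.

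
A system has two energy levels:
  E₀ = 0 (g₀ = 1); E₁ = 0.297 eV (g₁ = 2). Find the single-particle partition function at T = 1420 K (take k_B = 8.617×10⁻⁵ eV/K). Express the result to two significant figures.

Z = 1.2

k_BT = 8.617×10⁻⁵ × 1420 K = 0.1224 eV.
Eᵢ/kT = 0, 2.426.
Z = Σ gᵢe^(−Eᵢ/kT) = 1·e^(−0) + 2·e^(−2.426) = 1.000 + 0.1768 = 1.177.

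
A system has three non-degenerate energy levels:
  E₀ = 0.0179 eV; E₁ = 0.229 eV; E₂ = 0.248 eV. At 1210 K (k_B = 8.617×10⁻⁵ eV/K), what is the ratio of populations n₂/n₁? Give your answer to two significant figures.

0.83

k_BT = 8.617×10⁻⁵ × 1210 K = 0.1043 eV.
n₂/n₁ = exp[−(E₂−E₁)/kT] = exp(−(0.019 eV)/(0.1043 eV)) = exp(-0.1822) = 0.83.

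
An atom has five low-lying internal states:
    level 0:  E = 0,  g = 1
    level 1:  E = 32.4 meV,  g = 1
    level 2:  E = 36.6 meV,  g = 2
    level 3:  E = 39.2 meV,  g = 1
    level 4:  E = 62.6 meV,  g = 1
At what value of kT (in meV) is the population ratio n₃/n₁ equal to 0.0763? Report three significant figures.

n₃/n₁ = (g₃/g₁) exp[−(E₃−E₁)/kT] = 0.0763.
⇒ (E₃−E₁)/kT = ln((1/1)/0.0763) = ln(13.106) = 2.5731.
kT = 6.8 meV / 2.5731 = 2.64 meV.

2.64 meV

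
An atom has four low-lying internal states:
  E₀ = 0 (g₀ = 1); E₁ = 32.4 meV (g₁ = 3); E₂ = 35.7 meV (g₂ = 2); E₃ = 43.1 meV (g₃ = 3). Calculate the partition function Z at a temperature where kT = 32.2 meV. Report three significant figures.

Z = 3.54

Eᵢ/kT = 0, 1.0062, 1.1087, 1.3385.
Z = Σ gᵢe^(−Eᵢ/kT) = 1·e^(−0) + 3·e^(−1.0062) + 2·e^(−1.1087) + 3·e^(−1.3385) = 1.0000 + 1.0968 + 0.65998 + 0.78672 = 3.5435.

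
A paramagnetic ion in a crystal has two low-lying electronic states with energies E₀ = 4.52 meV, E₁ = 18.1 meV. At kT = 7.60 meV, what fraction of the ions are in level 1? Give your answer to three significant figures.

0.143

Eᵢ/kT = 0.59474, 2.3816.
Z = Σ e^(−Eᵢ/kT) = e^(−0.59474) + e^(−2.3816) = 0.55171 + 0.092403 = 0.64411.
P₁ = e^(−E₁/kT) / Z = 0.092403/0.64411 = 0.143.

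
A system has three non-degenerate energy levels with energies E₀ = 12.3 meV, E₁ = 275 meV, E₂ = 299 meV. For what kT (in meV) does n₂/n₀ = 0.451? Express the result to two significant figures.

360 meV

n₂/n₀ = exp[−(E₂−E₀)/kT] = 0.451.
⇒ (E₂−E₀)/kT = ln(1/0.451) = ln(2.217) = 0.7962.
kT = 286.7 meV / 0.7962 = 360 meV.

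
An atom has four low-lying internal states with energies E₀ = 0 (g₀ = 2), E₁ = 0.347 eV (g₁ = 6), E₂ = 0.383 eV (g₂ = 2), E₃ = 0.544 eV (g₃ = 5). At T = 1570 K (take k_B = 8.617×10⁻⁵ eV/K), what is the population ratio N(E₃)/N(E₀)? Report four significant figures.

0.04483

k_BT = 8.617×10⁻⁵ × 1570 K = 0.135287 eV.
n₃/n₀ = (g₃/g₀) exp[−(E₃−E₀)/kT] = (5/2) × exp(−(0.544 eV)/(0.135287 eV)) = (5/2) × exp(-4.02108) = 0.04483.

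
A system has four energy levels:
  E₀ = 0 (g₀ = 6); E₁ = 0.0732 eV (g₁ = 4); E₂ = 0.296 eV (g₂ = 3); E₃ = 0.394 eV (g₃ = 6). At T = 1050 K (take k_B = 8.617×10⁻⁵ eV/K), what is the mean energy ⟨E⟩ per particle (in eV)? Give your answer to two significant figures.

k_BT = 8.617×10⁻⁵ × 1050 K = 0.09048 eV.
Eᵢ/kT = 0, 0.8090, 3.271, 4.355.
Z = Σ gᵢe^(−Eᵢ/kT) = 6·e^(−0) + 4·e^(−0.8090) + 3·e^(−3.271) + 6·e^(−4.355) = 6.000 + 1.781 + 0.1139 + 0.07705 = 7.972.
⟨E⟩ = Σ Eᵢ gᵢe^(−Eᵢ/kT) / Z = (0·6.000 + 0.0732·1.781 + 0.296·0.1139 + 0.394·0.07705) / 7.972 = 0.024 eV.

0.024 eV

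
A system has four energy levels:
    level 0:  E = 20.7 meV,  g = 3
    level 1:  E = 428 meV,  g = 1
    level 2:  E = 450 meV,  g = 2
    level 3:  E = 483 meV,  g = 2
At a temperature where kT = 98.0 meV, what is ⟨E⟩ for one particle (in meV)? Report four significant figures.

29.00 meV

Eᵢ/kT = 0.211224, 4.36735, 4.59184, 4.92857.
Z = Σ gᵢe^(−Eᵢ/kT) = 3·e^(−0.211224) + 1·e^(−4.36735) + 2·e^(−4.59184) + 2·e^(−4.92857) = 2.42878 + 0.0126848 + 0.0202684 + 0.0144737 = 2.47621.
⟨E⟩ = Σ Eᵢ gᵢe^(−Eᵢ/kT) / Z = (20.7·2.42878 + 428·0.0126848 + 450·0.0202684 + 483·0.0144737) / 2.47621 = 29.00 meV.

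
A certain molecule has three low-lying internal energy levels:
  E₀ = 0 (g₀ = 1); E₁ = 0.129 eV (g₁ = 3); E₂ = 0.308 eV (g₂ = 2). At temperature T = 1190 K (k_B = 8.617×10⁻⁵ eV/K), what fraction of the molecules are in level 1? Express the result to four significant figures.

k_BT = 8.617×10⁻⁵ × 1190 K = 0.102542 eV.
Eᵢ/kT = 0, 1.25802, 3.00365.
Z = Σ gᵢe^(−Eᵢ/kT) = 1·e^(−0) + 3·e^(−1.25802) + 2·e^(−3.00365) = 1.00000 + 0.852649 + 0.0992114 = 1.95186.
P₁ = g₁ e^(−E₁/kT) / Z = 0.852649/1.95186 = 0.4368.

0.4368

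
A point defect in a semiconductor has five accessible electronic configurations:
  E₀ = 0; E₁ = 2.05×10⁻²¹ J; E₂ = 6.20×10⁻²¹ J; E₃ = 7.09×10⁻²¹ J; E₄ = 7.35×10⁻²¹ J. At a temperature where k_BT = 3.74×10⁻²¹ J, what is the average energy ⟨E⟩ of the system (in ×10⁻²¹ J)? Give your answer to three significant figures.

2.17 ×10⁻²¹ J

Eᵢ/kT = 0, 0.54813, 1.6578, 1.8957, 1.9652.
Z = Σ e^(−Eᵢ/kT) = e^(−0) + e^(−0.54813) + e^(−1.6578) + e^(−1.8957) + e^(−1.9652) = 1.0000 + 0.57803 + 0.19056 + 0.15021 + 0.14013 = 2.0589.
⟨E⟩ = Σ Eᵢ e^(−Eᵢ/kT) / Z = (0·1.0000 + 2.05·0.57803 + 6.20·0.19056 + 7.09·0.15021 + 7.35·0.14013) / 2.0589 = 2.17 ×10⁻²¹ J.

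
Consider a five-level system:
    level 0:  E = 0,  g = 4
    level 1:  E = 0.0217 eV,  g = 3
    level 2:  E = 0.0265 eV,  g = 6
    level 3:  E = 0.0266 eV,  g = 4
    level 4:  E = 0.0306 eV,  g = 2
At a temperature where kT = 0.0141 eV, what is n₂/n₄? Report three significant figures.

4.01

n₂/n₄ = (g₂/g₄) exp[−(E₂−E₄)/kT] = (6/2) × exp(−(-0.0041 eV)/(0.0141 eV)) = (6/2) × exp(0.29078) = 4.01.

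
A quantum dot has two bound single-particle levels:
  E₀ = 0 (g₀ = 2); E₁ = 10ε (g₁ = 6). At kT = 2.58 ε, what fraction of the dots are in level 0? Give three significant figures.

Eᵢ/kT = 0, 3.8760.
Z = Σ gᵢe^(−Eᵢ/kT) = 2·e^(−0) + 6·e^(−3.8760) = 2.0000 + 0.12440 = 2.1244.
P₀ = g₀ e^(−E₀/kT) / Z = 2.0000/2.1244 = 0.941.

0.941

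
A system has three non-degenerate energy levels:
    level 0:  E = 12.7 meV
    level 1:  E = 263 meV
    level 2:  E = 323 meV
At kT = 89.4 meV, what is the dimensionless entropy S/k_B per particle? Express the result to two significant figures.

Eᵢ/kT = 0.1421, 2.942, 3.613.
Z = Σ e^(−Eᵢ/kT) = e^(−0.1421) + e^(−2.942) + e^(−3.613) = 0.8675 + 0.05276 + 0.02697 = 0.9472.
⟨E⟩ = Σ EᵢPᵢ = 35.48 meV.
S/k_B = ln Z + ⟨E⟩/kT = ln(0.9472) + 35.48/89.4 = -0.05425 + 0.3969 = 0.34.

0.34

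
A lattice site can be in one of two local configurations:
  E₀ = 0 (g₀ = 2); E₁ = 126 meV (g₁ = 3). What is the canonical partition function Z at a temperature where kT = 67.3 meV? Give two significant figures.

Z = 2.5

Eᵢ/kT = 0, 1.872.
Z = Σ gᵢe^(−Eᵢ/kT) = 2·e^(−0) + 3·e^(−1.872) = 2.000 + 0.4614 = 2.461.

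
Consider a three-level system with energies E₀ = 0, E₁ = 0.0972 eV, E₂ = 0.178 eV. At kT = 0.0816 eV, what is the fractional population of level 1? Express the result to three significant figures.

0.214

Eᵢ/kT = 0, 1.1912, 2.1814.
Z = Σ e^(−Eᵢ/kT) = e^(−0) + e^(−1.1912) + e^(−2.1814) = 1.0000 + 0.30386 + 0.11288 = 1.4167.
P₁ = e^(−E₁/kT) / Z = 0.30386/1.4167 = 0.214.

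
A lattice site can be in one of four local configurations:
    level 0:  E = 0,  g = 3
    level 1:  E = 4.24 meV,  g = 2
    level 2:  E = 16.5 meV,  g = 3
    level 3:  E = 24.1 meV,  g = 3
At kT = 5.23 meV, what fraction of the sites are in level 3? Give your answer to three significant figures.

0.00739

Eᵢ/kT = 0, 0.81071, 3.1549, 4.6080.
Z = Σ gᵢe^(−Eᵢ/kT) = 3·e^(−0) + 2·e^(−0.81071) + 3·e^(−3.1549) + 3·e^(−4.6080) = 3.0000 + 0.88908 + 0.12793 + 0.029915 = 4.0469.
P₃ = g₃ e^(−E₃/kT) / Z = 0.029915/4.0469 = 0.00739.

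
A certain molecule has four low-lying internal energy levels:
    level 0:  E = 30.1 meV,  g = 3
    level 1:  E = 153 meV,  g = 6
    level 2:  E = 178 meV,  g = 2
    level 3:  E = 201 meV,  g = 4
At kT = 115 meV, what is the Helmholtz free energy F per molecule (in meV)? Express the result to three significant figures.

Eᵢ/kT = 0.26174, 1.3304, 1.5478, 1.7478.
Z = Σ gᵢe^(−Eᵢ/kT) = 3·e^(−0.26174) + 6·e^(−1.3304) + 2·e^(−1.5478) + 4·e^(−1.7478) = 2.3091 + 1.5862 + 0.42543 + 0.69663 = 5.0174.
F = −kT ln Z = −115 × ln(5.0174) = −115 × 1.6129 = -185 meV.

-185 meV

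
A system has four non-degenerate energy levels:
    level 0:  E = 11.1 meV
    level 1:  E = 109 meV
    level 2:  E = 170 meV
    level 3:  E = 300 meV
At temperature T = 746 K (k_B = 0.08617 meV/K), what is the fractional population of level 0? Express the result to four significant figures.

k_BT = 0.08617 × 746 K = 64.2828 meV.
Eᵢ/kT = 0.172674, 1.69563, 2.64456, 4.66688.
Z = Σ e^(−Eᵢ/kT) = e^(−0.172674) + e^(−1.69563) + e^(−2.64456) + e^(−4.66688) = 0.841412 + 0.183484 + 0.0710366 + 0.00940156 = 1.10533.
P₀ = e^(−E₀/kT) / Z = 0.841412/1.10533 = 0.7612.

0.7612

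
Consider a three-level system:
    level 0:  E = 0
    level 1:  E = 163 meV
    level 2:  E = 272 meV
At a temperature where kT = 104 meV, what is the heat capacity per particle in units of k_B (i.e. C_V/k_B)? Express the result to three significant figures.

Eᵢ/kT = 0, 1.5673, 2.6154.
Z = Σ e^(−Eᵢ/kT) = e^(−0) + e^(−1.5673) + e^(−2.6154) = 1.0000 + 0.20861 + 0.073139 = 1.2817.
⟨E⟩ = 42.051 meV, ⟨E²⟩ = 8546.2 meV².
C_V/k_B = (⟨E²⟩ − ⟨E⟩²)/(kT)² = (8546.2 − 1768.3)/10816 = 0.627.

0.627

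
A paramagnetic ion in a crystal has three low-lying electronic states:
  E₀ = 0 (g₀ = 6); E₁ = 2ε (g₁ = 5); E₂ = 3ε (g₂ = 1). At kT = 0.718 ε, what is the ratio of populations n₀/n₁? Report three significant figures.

n₀/n₁ = (g₀/g₁) exp[−(E₀−E₁)/kT] = (6/5) × exp(−(-2ε)/(0.718ε)) = (6/5) × exp(2.7855) = 19.4.

19.4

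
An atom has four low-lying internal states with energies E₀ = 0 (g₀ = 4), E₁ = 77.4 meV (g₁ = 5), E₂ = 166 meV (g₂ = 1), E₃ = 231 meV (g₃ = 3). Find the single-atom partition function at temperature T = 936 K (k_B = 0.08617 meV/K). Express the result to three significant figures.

Z = 6.21

k_BT = 0.08617 × 936 K = 80.655 meV.
Eᵢ/kT = 0, 0.95964, 2.0581, 2.8641.
Z = Σ gᵢe^(−Eᵢ/kT) = 4·e^(−0) + 5·e^(−0.95964) + 1·e^(−2.0581) + 3·e^(−2.8641) = 4.0000 + 1.9152 + 0.12770 + 0.17110 = 6.2140.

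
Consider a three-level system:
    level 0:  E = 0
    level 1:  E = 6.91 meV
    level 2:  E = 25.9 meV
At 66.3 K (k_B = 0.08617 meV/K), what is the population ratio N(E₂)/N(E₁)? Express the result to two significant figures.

k_BT = 0.08617 × 66.3 K = 5.713 meV.
n₂/n₁ = exp[−(E₂−E₁)/kT] = exp(−(18.99 meV)/(5.713 meV)) = exp(-3.324) = 0.036.

0.036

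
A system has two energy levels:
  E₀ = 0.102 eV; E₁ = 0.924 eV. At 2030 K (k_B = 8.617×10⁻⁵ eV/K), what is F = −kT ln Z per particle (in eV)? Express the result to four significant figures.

k_BT = 8.617×10⁻⁵ × 2030 K = 0.174925 eV.
Eᵢ/kT = 0.583107, 5.28226.
Z = Σ e^(−Eᵢ/kT) = e^(−0.583107) + e^(−5.28226) = 0.558161 + 0.00508093 = 0.563242.
F = −kT ln Z = −0.174925 × ln(0.563242) = −0.174925 × -0.574046 = 0.1004 eV.

0.1004 eV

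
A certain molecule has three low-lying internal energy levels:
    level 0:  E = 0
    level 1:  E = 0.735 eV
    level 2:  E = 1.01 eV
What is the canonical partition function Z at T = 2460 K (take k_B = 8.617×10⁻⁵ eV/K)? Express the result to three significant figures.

k_BT = 8.617×10⁻⁵ × 2460 K = 0.21198 eV.
Eᵢ/kT = 0, 3.4673, 4.7646.
Z = Σ e^(−Eᵢ/kT) = e^(−0) + e^(−3.4673) + e^(−4.7646) = 1.0000 + 0.031201 + 0.0085263 = 1.0397.

Z = 1.04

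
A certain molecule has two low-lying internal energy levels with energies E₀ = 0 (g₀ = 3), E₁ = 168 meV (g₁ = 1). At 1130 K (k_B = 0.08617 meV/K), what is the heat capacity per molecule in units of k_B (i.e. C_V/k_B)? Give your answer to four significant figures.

k_BT = 0.08617 × 1130 K = 97.3721 meV.
Eᵢ/kT = 0, 1.72534.
Z = Σ gᵢe^(−Eᵢ/kT) = 3·e^(−0) + 1·e^(−1.72534) = 3.00000 + 0.178112 = 3.17811.
⟨E⟩ = 9.41529 meV, ⟨E²⟩ = 1581.77 meV².
C_V/k_B = (⟨E²⟩ − ⟨E⟩²)/(kT)² = (1581.77 − 88.6477)/9481.33 = 0.1575.

0.1575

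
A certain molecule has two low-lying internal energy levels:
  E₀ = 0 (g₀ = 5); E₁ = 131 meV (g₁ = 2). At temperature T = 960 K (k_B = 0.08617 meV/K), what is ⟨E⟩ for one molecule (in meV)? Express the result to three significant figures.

9.94 meV

k_BT = 0.08617 × 960 K = 82.723 meV.
Eᵢ/kT = 0, 1.5836.
Z = Σ gᵢe^(−Eᵢ/kT) = 5·e^(−0) + 2·e^(−1.5836) = 5.0000 + 0.41047 = 5.4105.
⟨E⟩ = Σ Eᵢ gᵢe^(−Eᵢ/kT) / Z = (0·5.0000 + 131·0.41047) / 5.4105 = 9.94 meV.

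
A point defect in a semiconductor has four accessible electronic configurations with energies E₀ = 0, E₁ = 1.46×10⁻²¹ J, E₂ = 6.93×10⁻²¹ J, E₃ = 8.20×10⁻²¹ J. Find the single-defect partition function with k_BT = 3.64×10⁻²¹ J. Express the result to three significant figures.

Eᵢ/kT = 0, 0.40110, 1.9038, 2.2527.
Z = Σ e^(−Eᵢ/kT) = e^(−0) + e^(−0.40110) + e^(−1.9038) + e^(−2.2527) = 1.0000 + 0.66958 + 0.14900 + 0.10512 = 1.9237.

Z = 1.92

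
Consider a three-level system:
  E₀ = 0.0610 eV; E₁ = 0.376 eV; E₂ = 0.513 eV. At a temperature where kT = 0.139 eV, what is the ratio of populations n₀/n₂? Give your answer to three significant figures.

n₀/n₂ = exp[−(E₀−E₂)/kT] = exp(−(-0.4520 eV)/(0.139 eV)) = exp(3.2518) = 25.8.

25.8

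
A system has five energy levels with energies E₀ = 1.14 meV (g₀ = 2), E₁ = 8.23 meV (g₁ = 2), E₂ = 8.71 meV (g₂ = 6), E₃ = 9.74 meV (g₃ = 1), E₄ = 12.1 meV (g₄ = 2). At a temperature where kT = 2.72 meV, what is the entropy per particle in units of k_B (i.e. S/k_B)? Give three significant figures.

1.61

Eᵢ/kT = 0.41912, 3.0257, 3.2022, 3.5809, 4.4485.
Z = Σ gᵢe^(−Eᵢ/kT) = 2·e^(−0.41912) + 2·e^(−3.0257) + 6·e^(−3.2022) + 1·e^(−3.5809) + 2·e^(−4.4485) = 1.3153 + 0.097048 + 0.24404 + 0.027851 + 0.023392 = 1.7076.
⟨E⟩ = Σ EᵢPᵢ = 2.9152 meV.
S/k_B = ln Z + ⟨E⟩/kT = ln(1.7076) + 2.9152/2.72 = 0.53509 + 1.0718 = 1.61.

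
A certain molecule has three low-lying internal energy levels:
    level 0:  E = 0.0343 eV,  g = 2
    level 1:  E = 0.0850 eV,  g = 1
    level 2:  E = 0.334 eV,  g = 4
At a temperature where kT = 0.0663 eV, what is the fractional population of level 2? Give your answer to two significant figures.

Eᵢ/kT = 0.5173, 1.282, 5.038.
Z = Σ gᵢe^(−Eᵢ/kT) = 2·e^(−0.5173) + 1·e^(−1.282) + 4·e^(−5.038) = 1.192 + 0.2775 + 0.02595 = 1.495.
P₂ = g₂ e^(−E₂/kT) / Z = 0.02595/1.495 = 0.017.

0.017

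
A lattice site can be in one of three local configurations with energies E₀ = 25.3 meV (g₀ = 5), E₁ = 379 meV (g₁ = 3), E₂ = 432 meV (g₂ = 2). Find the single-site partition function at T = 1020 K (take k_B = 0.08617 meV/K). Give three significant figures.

k_BT = 0.08617 × 1020 K = 87.893 meV.
Eᵢ/kT = 0.28785, 4.3121, 4.9151.
Z = Σ gᵢe^(−Eᵢ/kT) = 5·e^(−0.28785) + 3·e^(−4.3121) + 2·e^(−4.9151) = 3.7494 + 0.040216 + 0.014670 = 3.8043.

Z = 3.80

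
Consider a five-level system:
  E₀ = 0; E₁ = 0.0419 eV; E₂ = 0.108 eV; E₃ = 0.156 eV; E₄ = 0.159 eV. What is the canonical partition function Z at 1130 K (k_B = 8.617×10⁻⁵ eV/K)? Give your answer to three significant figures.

k_BT = 8.617×10⁻⁵ × 1130 K = 0.097372 eV.
Eᵢ/kT = 0, 0.43031, 1.1091, 1.6021, 1.6329.
Z = Σ e^(−Eᵢ/kT) = e^(−0) + e^(−0.43031) + e^(−1.1091) + e^(−1.6021) + e^(−1.6329) = 1.0000 + 0.65031 + 0.32986 + 0.20147 + 0.19536 = 2.3770.

Z = 2.38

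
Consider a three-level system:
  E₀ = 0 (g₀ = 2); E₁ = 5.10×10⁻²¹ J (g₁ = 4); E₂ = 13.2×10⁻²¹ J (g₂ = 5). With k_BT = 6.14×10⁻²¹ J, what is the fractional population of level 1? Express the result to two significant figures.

Eᵢ/kT = 0, 0.8306, 2.150.
Z = Σ gᵢe^(−Eᵢ/kT) = 2·e^(−0) + 4·e^(−0.8306) + 5·e^(−2.150) = 2.000 + 1.743 + 0.5824 = 4.325.
P₁ = g₁ e^(−E₁/kT) / Z = 1.743/4.325 = 0.40.

0.40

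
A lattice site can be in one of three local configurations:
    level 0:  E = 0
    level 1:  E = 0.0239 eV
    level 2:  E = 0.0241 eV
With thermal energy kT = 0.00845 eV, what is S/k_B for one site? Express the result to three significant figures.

Eᵢ/kT = 0, 2.8284, 2.8521.
Z = Σ e^(−Eᵢ/kT) = e^(−0) + e^(−2.8284) + e^(−2.8521) = 1.0000 + 0.059107 + 0.057723 = 1.1168.
⟨E⟩ = Σ EᵢPᵢ = 0.0025105 eV.
S/k_B = ln Z + ⟨E⟩/kT = ln(1.1168) + 0.0025105/0.00845 = 0.11047 + 0.29710 = 0.408.

0.408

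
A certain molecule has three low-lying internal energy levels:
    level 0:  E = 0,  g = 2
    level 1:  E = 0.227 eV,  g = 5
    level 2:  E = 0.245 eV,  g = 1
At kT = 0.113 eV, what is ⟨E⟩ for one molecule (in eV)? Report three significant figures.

Eᵢ/kT = 0, 2.0088, 2.1681.
Z = Σ gᵢe^(−Eᵢ/kT) = 2·e^(−0) + 5·e^(−2.0088) + 1·e^(−2.1681) = 2.0000 + 0.67075 + 0.11439 = 2.7851.
⟨E⟩ = Σ Eᵢ gᵢe^(−Eᵢ/kT) / Z = (0·2.0000 + 0.227·0.67075 + 0.245·0.11439) / 2.7851 = 0.0647 eV.

0.0647 eV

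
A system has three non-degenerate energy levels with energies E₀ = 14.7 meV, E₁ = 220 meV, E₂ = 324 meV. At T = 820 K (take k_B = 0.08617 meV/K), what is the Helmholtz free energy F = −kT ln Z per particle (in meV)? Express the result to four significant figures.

k_BT = 0.08617 × 820 K = 70.6594 meV.
Eᵢ/kT = 0.208040, 3.11353, 4.58538.
Z = Σ e^(−Eᵢ/kT) = e^(−0.208040) + e^(−3.11353) + e^(−4.58538) = 0.812175 + 0.0444438 + 0.0101999 = 0.866819.
F = −kT ln Z = −70.6594 × ln(0.866819) = −70.6594 × -0.142925 = 10.10 meV.

10.10 meV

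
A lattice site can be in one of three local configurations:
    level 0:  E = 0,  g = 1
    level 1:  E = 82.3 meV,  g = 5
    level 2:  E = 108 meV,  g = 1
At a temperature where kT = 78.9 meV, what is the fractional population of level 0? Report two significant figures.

Eᵢ/kT = 0, 1.043, 1.369.
Z = Σ gᵢe^(−Eᵢ/kT) = 1·e^(−0) + 5·e^(−1.043) + 1·e^(−1.369) = 1.000 + 1.762 + 0.2544 = 3.016.
P₀ = g₀ e^(−E₀/kT) / Z = 1.000/3.016 = 0.33.

0.33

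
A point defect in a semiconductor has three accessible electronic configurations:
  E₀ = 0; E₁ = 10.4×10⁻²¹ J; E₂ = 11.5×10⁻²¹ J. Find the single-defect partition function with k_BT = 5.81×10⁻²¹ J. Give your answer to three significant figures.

Z = 1.31

Eᵢ/kT = 0, 1.7900, 1.9793.
Z = Σ e^(−Eᵢ/kT) = e^(−0) + e^(−1.7900) + e^(−1.9793) = 1.0000 + 0.16696 + 0.13817 = 1.3051.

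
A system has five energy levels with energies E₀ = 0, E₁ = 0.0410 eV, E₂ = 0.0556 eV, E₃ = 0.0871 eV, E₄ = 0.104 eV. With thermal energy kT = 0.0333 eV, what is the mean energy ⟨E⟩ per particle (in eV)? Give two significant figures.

Eᵢ/kT = 0, 1.231, 1.670, 2.616, 3.123.
Z = Σ e^(−Eᵢ/kT) = e^(−0) + e^(−1.231) + e^(−1.670) + e^(−2.616) + e^(−3.123) = 1.000 + 0.2920 + 0.1882 + 0.07309 + 0.04402 = 1.597.
⟨E⟩ = Σ Eᵢ e^(−Eᵢ/kT) / Z = (0·1.000 + 0.0410·0.2920 + 0.0556·0.1882 + 0.0871·0.07309 + 0.104·0.04402) / 1.597 = 0.021 eV.

0.021 eV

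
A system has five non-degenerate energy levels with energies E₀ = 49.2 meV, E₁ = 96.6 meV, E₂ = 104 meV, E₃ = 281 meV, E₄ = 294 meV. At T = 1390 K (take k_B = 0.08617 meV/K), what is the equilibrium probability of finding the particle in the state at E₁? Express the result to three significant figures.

k_BT = 0.08617 × 1390 K = 119.78 meV.
Eᵢ/kT = 0.41075, 0.80648, 0.86826, 2.3460, 2.4545.
Z = Σ e^(−Eᵢ/kT) = e^(−0.41075) + e^(−0.80648) + e^(−0.86826) + e^(−2.3460) + e^(−2.4545) = 0.66315 + 0.44643 + 0.41968 + 0.095751 + 0.085906 = 1.7109.
P₁ = e^(−E₁/kT) / Z = 0.44643/1.7109 = 0.261.

0.261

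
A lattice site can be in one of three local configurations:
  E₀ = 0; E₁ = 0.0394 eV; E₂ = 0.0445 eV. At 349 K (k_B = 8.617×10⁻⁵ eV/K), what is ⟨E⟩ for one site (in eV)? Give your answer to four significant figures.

k_BT = 8.617×10⁻⁵ × 349 K = 0.0300733 eV.
Eᵢ/kT = 0, 1.31013, 1.47972.
Z = Σ e^(−Eᵢ/kT) = e^(−0) + e^(−1.31013) + e^(−1.47972) = 1.00000 + 0.269785 + 0.227701 = 1.49749.
⟨E⟩ = Σ Eᵢ e^(−Eᵢ/kT) / Z = (0·1.00000 + 0.0394·0.269785 + 0.0445·0.227701) / 1.49749 = 0.01386 eV.

0.01386 eV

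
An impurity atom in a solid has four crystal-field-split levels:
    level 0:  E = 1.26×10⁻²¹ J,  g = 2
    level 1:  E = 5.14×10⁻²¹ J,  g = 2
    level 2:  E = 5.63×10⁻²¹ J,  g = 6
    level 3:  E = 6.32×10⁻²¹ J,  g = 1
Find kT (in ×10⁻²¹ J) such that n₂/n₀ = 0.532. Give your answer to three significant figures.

2.53 ×10⁻²¹ J

n₂/n₀ = (g₂/g₀) exp[−(E₂−E₀)/kT] = 0.532.
⇒ (E₂−E₀)/kT = ln((6/2)/0.532) = ln(5.6391) = 1.7297.
kT = 4.37 ×10⁻²¹ J / 1.7297 = 2.53 ×10⁻²¹ J.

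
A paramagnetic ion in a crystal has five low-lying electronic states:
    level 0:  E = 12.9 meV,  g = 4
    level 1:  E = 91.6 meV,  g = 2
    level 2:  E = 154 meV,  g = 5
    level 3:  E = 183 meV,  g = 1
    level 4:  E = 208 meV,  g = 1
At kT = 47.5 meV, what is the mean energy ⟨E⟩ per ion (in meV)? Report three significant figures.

28.7 meV

Eᵢ/kT = 0.27158, 1.9284, 3.2421, 3.8526, 4.3789.
Z = Σ gᵢe^(−Eᵢ/kT) = 4·e^(−0.27158) + 2·e^(−1.9284) + 5·e^(−3.2421) + 1·e^(−3.8526) + 1·e^(−4.3789) = 3.0487 + 0.29076 + 0.19541 + 0.021224 + 0.012539 = 3.5686.
⟨E⟩ = Σ Eᵢ gᵢe^(−Eᵢ/kT) / Z = (12.9·3.0487 + 91.6·0.29076 + 154·0.19541 + 183·0.021224 + 208·0.012539) / 3.5686 = 28.7 meV.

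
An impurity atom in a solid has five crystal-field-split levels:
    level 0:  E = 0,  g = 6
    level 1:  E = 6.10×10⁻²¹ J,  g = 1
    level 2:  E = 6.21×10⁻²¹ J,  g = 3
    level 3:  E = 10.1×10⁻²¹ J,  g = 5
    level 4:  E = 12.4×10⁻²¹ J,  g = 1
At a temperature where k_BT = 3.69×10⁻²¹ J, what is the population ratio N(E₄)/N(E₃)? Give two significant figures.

n₄/n₃ = (g₄/g₃) exp[−(E₄−E₃)/kT] = (1/5) × exp(−(2.3 ×10⁻²¹ J)/(3.69 ×10⁻²¹ J)) = (1/5) × exp(-0.6233) = 0.11.

0.11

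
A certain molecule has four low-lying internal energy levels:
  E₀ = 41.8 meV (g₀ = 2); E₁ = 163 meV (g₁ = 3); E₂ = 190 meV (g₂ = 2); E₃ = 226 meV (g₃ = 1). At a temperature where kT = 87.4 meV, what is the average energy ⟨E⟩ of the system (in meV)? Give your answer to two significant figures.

94 meV

Eᵢ/kT = 0.4783, 1.865, 2.174, 2.586.
Z = Σ gᵢe^(−Eᵢ/kT) = 2·e^(−0.4783) + 3·e^(−1.865) + 2·e^(−2.174) + 1·e^(−2.586) = 1.240 + 0.4647 + 0.2274 + 0.07532 = 2.007.
⟨E⟩ = Σ Eᵢ gᵢe^(−Eᵢ/kT) / Z = (41.8·1.240 + 163·0.4647 + 190·0.2274 + 226·0.07532) / 2.007 = 94 meV.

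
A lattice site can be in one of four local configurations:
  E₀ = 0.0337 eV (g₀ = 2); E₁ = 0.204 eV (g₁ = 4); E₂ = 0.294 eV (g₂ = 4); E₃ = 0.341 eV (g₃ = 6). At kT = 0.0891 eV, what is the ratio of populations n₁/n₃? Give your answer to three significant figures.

3.10

n₁/n₃ = (g₁/g₃) exp[−(E₁−E₃)/kT] = (4/6) × exp(−(-0.137 eV)/(0.0891 eV)) = (4/6) × exp(1.5376) = 3.10.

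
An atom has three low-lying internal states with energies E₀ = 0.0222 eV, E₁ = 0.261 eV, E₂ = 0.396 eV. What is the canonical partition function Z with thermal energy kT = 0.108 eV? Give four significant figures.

Eᵢ/kT = 0.205556, 2.41667, 3.66667.
Z = Σ e^(−Eᵢ/kT) = e^(−0.205556) + e^(−2.41667) + e^(−3.66667) = 0.814194 + 0.0892182 + 0.0255614 = 0.928974.

Z = 0.9290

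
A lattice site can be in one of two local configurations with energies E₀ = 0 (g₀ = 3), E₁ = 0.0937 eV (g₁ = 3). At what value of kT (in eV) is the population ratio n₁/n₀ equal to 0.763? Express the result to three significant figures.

n₁/n₀ = (g₁/g₀) exp[−(E₁−E₀)/kT] = 0.763.
⇒ (E₁−E₀)/kT = ln((3/3)/0.763) = ln(1.3106) = 0.27049.
kT = 0.0937 eV / 0.27049 = 0.346 eV.

0.346 eV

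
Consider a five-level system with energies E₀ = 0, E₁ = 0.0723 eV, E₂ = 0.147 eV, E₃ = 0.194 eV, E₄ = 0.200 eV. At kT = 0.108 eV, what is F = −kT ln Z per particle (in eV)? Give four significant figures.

-0.07968 eV

Eᵢ/kT = 0, 0.669444, 1.36111, 1.79630, 1.85185.
Z = Σ e^(−Eᵢ/kT) = e^(−0) + e^(−0.669444) + e^(−1.36111) + e^(−1.79630) + e^(−1.85185) = 1.00000 + 0.511993 + 0.256376 + 0.165912 + 0.156947 = 2.09123.
F = −kT ln Z = −0.108 × ln(2.09123) = −0.108 × 0.737752 = -0.07968 eV.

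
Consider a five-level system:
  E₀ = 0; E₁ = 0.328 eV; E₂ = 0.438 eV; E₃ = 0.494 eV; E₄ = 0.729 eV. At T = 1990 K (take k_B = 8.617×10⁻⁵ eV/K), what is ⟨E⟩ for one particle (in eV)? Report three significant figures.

k_BT = 8.617×10⁻⁵ × 1990 K = 0.17148 eV.
Eᵢ/kT = 0, 1.9128, 2.5542, 2.8808, 4.2512.
Z = Σ e^(−Eᵢ/kT) = e^(−0) + e^(−1.9128) + e^(−2.5542) + e^(−2.8808) + e^(−4.2512) = 1.0000 + 0.14767 + 0.077754 + 0.056090 + 0.014247 = 1.2958.
⟨E⟩ = Σ Eᵢ e^(−Eᵢ/kT) / Z = (0·1.0000 + 0.328·0.14767 + 0.438·0.077754 + 0.494·0.056090 + 0.729·0.014247) / 1.2958 = 0.0931 eV.

0.0931 eV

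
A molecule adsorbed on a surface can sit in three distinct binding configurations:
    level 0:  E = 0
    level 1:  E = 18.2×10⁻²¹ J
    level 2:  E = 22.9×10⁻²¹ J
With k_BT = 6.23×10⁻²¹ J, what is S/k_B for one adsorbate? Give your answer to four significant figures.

Eᵢ/kT = 0, 2.92135, 3.67576.
Z = Σ e^(−Eᵢ/kT) = e^(−0) + e^(−2.92135) + e^(−3.67576) = 1.00000 + 0.0538609 + 0.0253301 = 1.07919.
⟨E⟩ = Σ EᵢPᵢ = 1.44583 ×10⁻²¹ J.
S/k_B = ln Z + ⟨E⟩/kT = ln(1.07919) + 1.44583/6.23 = 0.0762108 + 0.232075 = 0.3083.

0.3083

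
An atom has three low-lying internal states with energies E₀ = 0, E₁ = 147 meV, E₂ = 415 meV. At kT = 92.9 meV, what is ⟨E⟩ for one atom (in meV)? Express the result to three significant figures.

Eᵢ/kT = 0, 1.5823, 4.4672.
Z = Σ e^(−Eᵢ/kT) = e^(−0) + e^(−1.5823) + e^(−4.4672) = 1.0000 + 0.20550 + 0.011479 = 1.2170.
⟨E⟩ = Σ Eᵢ e^(−Eᵢ/kT) / Z = (0·1.0000 + 147·0.20550 + 415·0.011479) / 1.2170 = 28.7 meV.

28.7 meV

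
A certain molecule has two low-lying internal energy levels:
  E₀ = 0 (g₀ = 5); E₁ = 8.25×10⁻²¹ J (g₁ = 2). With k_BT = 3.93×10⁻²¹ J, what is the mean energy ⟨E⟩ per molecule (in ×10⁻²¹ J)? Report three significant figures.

0.386 ×10⁻²¹ J

Eᵢ/kT = 0, 2.0992.
Z = Σ gᵢe^(−Eᵢ/kT) = 5·e^(−0) + 2·e^(−2.0992) = 5.0000 + 0.24511 = 5.2451.
⟨E⟩ = Σ Eᵢ gᵢe^(−Eᵢ/kT) / Z = (0·5.0000 + 8.25·0.24511) / 5.2451 = 0.386 ×10⁻²¹ J.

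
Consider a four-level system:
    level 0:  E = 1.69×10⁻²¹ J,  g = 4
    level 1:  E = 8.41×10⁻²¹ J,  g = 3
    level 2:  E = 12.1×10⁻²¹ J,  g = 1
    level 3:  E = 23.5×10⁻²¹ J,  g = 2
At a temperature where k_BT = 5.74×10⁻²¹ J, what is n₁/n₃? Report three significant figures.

20.8

n₁/n₃ = (g₁/g₃) exp[−(E₁−E₃)/kT] = (3/2) × exp(−(-15.09 ×10⁻²¹ J)/(5.74 ×10⁻²¹ J)) = (3/2) × exp(2.6289) = 20.8.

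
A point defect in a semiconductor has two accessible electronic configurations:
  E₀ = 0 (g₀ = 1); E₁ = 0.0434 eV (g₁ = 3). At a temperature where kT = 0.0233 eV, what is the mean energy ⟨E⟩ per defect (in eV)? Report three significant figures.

0.0138 eV

Eᵢ/kT = 0, 1.8627.
Z = Σ gᵢe^(−Eᵢ/kT) = 1·e^(−0) + 3·e^(−1.8627) = 1.0000 + 0.46576 = 1.4658.
⟨E⟩ = Σ Eᵢ gᵢe^(−Eᵢ/kT) / Z = (0·1.0000 + 0.0434·0.46576) / 1.4658 = 0.0138 eV.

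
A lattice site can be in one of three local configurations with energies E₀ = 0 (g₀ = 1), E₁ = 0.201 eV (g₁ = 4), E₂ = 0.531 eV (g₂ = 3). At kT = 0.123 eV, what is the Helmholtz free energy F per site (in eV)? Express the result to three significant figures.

-0.0737 eV

Eᵢ/kT = 0, 1.6341, 4.3171.
Z = Σ gᵢe^(−Eᵢ/kT) = 1·e^(−0) + 4·e^(−1.6341) + 3·e^(−4.3171) = 1.0000 + 0.78051 + 0.040016 = 1.8205.
F = −kT ln Z = −0.123 × ln(1.8205) = −0.123 × 0.59911 = -0.0737 eV.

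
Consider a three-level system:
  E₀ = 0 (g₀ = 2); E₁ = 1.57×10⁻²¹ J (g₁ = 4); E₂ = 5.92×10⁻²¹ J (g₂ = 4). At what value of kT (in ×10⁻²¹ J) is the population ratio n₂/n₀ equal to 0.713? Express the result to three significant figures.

n₂/n₀ = (g₂/g₀) exp[−(E₂−E₀)/kT] = 0.713.
⇒ (E₂−E₀)/kT = ln((4/2)/0.713) = ln(2.8050) = 1.0314.
kT = 5.92 ×10⁻²¹ J / 1.0314 = 5.74 ×10⁻²¹ J.

5.74 ×10⁻²¹ J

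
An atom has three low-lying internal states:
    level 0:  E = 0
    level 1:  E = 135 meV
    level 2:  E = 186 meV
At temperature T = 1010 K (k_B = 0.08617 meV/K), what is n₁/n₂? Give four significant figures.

1.797

k_BT = 0.08617 × 1010 K = 87.0317 meV.
n₁/n₂ = exp[−(E₁−E₂)/kT] = exp(−(-51 meV)/(87.0317 meV)) = exp(0.585993) = 1.797.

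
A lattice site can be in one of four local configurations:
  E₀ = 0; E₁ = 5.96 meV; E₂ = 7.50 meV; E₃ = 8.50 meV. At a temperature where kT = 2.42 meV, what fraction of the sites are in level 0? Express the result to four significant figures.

0.8620

Eᵢ/kT = 0, 2.46281, 3.09917, 3.51240.
Z = Σ e^(−Eᵢ/kT) = e^(−0) + e^(−2.46281) + e^(−3.09917) + e^(−3.51240) = 1.00000 + 0.0851952 + 0.0450866 + 0.0298252 = 1.16011.
P₀ = e^(−E₀/kT) / Z = 1.00000/1.16011 = 0.8620.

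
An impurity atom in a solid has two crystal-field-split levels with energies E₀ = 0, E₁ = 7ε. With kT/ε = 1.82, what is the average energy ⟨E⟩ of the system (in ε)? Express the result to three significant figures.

0.146 ε

Eᵢ/kT = 0, 3.8462.
Z = Σ e^(−Eᵢ/kT) = e^(−0) + e^(−3.8462) = 1.0000 + 0.021361 = 1.0214.
⟨E⟩ = Σ Eᵢ e^(−Eᵢ/kT) / Z = (0·1.0000 + 7·0.021361) / 1.0214 = 0.146 ε.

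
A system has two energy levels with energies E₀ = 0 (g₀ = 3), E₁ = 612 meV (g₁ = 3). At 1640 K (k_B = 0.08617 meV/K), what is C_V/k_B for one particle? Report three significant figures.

k_BT = 0.08617 × 1640 K = 141.32 meV.
Eᵢ/kT = 0, 4.3306.
Z = Σ gᵢe^(−Eᵢ/kT) = 3·e^(−0) + 3·e^(−4.3306) = 3.0000 + 0.039479 = 3.0395.
⟨E⟩ = 7.9491 meV, ⟨E²⟩ = 4864.8 meV².
C_V/k_B = (⟨E²⟩ − ⟨E⟩²)/(kT)² = (4864.8 − 63.188)/19971 = 0.240.

0.240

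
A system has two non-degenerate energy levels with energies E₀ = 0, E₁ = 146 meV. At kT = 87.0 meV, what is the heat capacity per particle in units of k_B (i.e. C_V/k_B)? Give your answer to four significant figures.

0.3734

Eᵢ/kT = 0, 1.67816.
Z = Σ e^(−Eᵢ/kT) = e^(−0) + e^(−1.67816) = 1.00000 + 0.186717 = 1.18672.
⟨E⟩ = 22.9715 meV, ⟨E²⟩ = 3353.83 meV².
C_V/k_B = (⟨E²⟩ − ⟨E⟩²)/(kT)² = (3353.83 − 527.690)/7569.00 = 0.3734.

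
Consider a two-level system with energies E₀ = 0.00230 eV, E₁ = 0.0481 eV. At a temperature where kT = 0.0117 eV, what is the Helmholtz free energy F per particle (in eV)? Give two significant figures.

Eᵢ/kT = 0.1966, 4.111.
Z = Σ e^(−Eᵢ/kT) = e^(−0.1966) + e^(−4.111) = 0.8215 + 0.01639 = 0.8379.
F = −kT ln Z = −0.0117 × ln(0.8379) = −0.0117 × -0.1769 = 0.0021 eV.

0.0021 eV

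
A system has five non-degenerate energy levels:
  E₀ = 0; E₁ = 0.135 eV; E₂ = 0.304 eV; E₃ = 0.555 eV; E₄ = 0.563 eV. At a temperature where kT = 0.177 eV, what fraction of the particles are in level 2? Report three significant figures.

Eᵢ/kT = 0, 0.76271, 1.7175, 3.1356, 3.1808.
Z = Σ e^(−Eᵢ/kT) = e^(−0) + e^(−0.76271) + e^(−1.7175) + e^(−3.1356) + e^(−3.1808) = 1.0000 + 0.46640 + 0.17951 + 0.043474 + 0.041552 = 1.7309.
P₂ = e^(−E₂/kT) / Z = 0.17951/1.7309 = 0.104.

0.104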